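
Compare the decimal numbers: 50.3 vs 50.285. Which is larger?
50.3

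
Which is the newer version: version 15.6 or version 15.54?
version 15.54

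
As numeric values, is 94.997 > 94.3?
True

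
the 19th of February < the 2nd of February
False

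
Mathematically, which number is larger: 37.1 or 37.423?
37.423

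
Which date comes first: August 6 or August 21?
August 6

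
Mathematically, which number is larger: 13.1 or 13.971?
13.971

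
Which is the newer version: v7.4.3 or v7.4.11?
v7.4.11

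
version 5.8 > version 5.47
False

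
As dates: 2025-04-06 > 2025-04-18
False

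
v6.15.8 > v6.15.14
False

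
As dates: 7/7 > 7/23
False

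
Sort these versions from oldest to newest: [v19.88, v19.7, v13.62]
[v13.62, v19.7, v19.88]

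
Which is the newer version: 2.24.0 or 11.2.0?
11.2.0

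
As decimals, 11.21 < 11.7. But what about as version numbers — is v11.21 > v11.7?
True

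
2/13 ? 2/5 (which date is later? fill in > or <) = >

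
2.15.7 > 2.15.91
False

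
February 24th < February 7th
False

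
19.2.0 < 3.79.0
False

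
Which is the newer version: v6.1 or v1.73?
v6.1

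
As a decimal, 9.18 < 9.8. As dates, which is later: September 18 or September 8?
September 18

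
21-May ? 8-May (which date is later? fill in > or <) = >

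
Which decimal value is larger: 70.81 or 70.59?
70.81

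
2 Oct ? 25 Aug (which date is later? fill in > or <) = >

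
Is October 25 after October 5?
Yes. Day 25 comes after day 5 in October — this is a date comparison, not a decimal one (the decimal 10.25 would be smaller than 10.5).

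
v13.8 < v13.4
False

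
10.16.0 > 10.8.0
True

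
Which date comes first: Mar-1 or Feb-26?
Feb-26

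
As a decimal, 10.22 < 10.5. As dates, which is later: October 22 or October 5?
October 22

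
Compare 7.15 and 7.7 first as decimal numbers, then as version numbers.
As decimals: 7.15 < 7.7. As versions: v7.15 > v7.7 (minor version 15 > 7).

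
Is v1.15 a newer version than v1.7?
Yes. Version numbers are compared segment by segment as integers, not as decimals: minor version 15 > 7, so v1.15 > v1.7 (even though the decimal 1.15 < 1.7).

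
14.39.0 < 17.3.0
True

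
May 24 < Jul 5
True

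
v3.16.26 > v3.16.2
True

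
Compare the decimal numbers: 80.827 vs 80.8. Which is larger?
80.827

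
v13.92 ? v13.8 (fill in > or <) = >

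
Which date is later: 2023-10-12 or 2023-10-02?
2023-10-12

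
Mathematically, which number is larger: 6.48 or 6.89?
6.89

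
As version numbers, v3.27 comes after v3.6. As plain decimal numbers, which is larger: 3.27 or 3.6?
3.6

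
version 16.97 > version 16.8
True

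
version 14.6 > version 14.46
False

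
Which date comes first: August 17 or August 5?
August 5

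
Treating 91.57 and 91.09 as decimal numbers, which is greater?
91.57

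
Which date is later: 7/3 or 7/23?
7/23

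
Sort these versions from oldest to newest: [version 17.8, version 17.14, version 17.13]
[version 17.8, version 17.13, version 17.14]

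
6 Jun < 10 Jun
True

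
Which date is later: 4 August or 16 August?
16 August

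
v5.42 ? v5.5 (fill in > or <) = >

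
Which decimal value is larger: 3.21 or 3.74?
3.74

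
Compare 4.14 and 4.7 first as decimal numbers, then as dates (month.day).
As decimals: 4.14 < 4.7. As dates: 4/14 is later than 4/7 (day 14 > day 7).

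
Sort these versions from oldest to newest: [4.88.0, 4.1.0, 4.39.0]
[4.1.0, 4.39.0, 4.88.0]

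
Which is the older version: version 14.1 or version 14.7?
version 14.1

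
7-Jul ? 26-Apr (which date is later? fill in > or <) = >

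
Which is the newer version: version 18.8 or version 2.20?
version 18.8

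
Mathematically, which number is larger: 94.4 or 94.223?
94.4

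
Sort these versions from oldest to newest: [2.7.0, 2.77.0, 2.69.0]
[2.7.0, 2.69.0, 2.77.0]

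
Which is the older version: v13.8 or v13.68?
v13.8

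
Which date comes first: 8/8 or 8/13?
8/8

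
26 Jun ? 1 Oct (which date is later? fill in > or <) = <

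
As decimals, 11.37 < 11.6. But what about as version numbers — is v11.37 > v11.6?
True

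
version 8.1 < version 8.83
True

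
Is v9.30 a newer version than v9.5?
Yes. Version numbers are compared segment by segment as integers, not as decimals: minor version 30 > 5, so v9.30 > v9.5 (even though the decimal 9.30 < 9.5).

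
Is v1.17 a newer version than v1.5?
Yes. Version numbers are compared segment by segment as integers, not as decimals: minor version 17 > 5, so v1.17 > v1.5 (even though the decimal 1.17 < 1.5).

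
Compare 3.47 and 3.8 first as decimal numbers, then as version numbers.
As decimals: 3.47 < 3.8. As versions: v3.47 > v3.8 (minor version 47 > 8).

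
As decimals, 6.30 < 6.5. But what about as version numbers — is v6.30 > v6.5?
True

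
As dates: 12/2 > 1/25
True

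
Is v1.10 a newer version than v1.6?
Yes. Version numbers are compared segment by segment as integers, not as decimals: minor version 10 > 6, so v1.10 > v1.6 (even though the decimal 1.10 < 1.6).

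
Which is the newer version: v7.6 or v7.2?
v7.6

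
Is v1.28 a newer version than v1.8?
Yes. Version numbers are compared segment by segment as integers, not as decimals: minor version 28 > 8, so v1.28 > v1.8 (even though the decimal 1.28 < 1.8).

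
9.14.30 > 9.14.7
True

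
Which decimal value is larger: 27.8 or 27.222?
27.8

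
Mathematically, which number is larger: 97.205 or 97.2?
97.205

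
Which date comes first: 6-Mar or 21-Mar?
6-Mar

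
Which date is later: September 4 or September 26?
September 26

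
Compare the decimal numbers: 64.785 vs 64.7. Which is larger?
64.785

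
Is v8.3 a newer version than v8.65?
No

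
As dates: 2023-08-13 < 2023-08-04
False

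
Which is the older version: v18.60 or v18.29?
v18.29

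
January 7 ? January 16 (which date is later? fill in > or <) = <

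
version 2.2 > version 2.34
False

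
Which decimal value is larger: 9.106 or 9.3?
9.3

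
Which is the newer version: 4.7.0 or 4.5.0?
4.7.0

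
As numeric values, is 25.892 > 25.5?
True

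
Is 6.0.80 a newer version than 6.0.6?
Yes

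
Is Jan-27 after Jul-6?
No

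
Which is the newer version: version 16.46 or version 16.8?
version 16.46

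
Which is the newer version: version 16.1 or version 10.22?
version 16.1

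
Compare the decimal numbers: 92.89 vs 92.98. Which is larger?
92.98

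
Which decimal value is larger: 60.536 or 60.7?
60.7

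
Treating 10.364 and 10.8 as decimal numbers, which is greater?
10.8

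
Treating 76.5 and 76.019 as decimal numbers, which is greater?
76.5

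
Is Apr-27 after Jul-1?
No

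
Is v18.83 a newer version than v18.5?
Yes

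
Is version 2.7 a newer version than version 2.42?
No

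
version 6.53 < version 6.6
False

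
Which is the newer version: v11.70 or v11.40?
v11.70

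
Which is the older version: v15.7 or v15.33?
v15.7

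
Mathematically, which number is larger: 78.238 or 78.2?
78.238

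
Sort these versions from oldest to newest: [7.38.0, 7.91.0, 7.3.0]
[7.3.0, 7.38.0, 7.91.0]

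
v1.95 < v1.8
False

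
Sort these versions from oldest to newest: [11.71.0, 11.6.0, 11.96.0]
[11.6.0, 11.71.0, 11.96.0]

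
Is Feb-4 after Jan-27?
Yes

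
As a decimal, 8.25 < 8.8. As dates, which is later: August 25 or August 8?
August 25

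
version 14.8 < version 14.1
False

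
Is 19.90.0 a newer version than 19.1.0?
Yes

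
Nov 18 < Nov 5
False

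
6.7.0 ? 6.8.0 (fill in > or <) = <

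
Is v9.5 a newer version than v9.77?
No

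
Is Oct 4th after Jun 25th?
Yes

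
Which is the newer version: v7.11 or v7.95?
v7.95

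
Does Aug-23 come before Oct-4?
Yes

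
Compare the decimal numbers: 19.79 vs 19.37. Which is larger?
19.79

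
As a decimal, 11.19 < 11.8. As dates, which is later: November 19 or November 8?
November 19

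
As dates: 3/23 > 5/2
False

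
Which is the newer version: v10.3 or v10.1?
v10.3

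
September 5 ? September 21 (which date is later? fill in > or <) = <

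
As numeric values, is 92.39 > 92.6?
False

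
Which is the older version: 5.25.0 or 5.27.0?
5.25.0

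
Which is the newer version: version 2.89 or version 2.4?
version 2.89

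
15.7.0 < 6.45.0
False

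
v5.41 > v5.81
False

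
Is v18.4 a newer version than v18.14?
No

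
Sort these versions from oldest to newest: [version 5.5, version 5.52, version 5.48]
[version 5.5, version 5.48, version 5.52]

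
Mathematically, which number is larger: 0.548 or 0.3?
0.548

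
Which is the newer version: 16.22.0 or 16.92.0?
16.92.0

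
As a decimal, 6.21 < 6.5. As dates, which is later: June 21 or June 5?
June 21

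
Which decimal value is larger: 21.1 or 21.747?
21.747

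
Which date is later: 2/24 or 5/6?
5/6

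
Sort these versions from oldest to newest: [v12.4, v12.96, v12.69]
[v12.4, v12.69, v12.96]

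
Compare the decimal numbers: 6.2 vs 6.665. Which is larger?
6.665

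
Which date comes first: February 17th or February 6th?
February 6th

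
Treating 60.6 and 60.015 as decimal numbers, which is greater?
60.6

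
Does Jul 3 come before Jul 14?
Yes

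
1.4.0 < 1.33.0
True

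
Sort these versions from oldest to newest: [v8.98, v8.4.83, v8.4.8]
[v8.4.8, v8.4.83, v8.98]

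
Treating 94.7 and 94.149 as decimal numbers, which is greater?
94.7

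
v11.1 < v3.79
False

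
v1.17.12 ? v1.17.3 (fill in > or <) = >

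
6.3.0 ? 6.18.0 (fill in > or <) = <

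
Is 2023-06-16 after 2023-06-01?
Yes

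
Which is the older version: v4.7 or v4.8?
v4.7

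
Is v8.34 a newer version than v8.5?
Yes. Version numbers are compared segment by segment as integers, not as decimals: minor version 34 > 5, so v8.34 > v8.5 (even though the decimal 8.34 < 8.5).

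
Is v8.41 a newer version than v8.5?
Yes. Version numbers are compared segment by segment as integers, not as decimals: minor version 41 > 5, so v8.41 > v8.5 (even though the decimal 8.41 < 8.5).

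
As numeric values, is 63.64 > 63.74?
False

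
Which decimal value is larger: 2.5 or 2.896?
2.896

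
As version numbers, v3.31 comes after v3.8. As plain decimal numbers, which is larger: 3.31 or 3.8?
3.8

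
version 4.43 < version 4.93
True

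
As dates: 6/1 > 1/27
True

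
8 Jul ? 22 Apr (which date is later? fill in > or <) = >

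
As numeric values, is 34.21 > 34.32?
False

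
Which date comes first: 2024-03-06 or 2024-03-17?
2024-03-06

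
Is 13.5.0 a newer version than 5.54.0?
Yes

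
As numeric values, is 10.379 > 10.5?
False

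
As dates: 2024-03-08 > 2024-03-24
False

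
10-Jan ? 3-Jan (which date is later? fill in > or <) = >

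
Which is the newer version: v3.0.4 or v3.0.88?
v3.0.88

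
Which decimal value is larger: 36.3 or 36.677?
36.677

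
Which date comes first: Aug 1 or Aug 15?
Aug 1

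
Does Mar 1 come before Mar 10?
Yes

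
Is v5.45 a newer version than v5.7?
Yes. Version numbers are compared segment by segment as integers, not as decimals: minor version 45 > 7, so v5.45 > v5.7 (even though the decimal 5.45 < 5.7).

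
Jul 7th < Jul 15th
True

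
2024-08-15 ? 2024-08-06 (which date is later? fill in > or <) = >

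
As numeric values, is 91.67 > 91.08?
True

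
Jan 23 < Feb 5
True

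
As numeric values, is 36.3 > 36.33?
False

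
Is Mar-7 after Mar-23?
No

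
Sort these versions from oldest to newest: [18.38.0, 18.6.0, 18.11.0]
[18.6.0, 18.11.0, 18.38.0]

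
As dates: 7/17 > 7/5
True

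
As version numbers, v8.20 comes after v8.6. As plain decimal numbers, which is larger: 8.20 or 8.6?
8.6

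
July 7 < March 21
False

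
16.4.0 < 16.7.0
True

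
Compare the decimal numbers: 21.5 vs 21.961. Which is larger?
21.961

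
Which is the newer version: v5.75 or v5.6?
v5.75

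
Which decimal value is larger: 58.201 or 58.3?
58.3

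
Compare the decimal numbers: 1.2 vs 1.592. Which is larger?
1.592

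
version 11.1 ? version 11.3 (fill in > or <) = <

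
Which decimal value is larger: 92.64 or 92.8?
92.8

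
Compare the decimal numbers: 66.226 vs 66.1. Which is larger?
66.226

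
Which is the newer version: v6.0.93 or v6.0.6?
v6.0.93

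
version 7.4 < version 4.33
False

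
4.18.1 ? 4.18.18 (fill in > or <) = <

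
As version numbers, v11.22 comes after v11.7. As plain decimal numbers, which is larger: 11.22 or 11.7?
11.7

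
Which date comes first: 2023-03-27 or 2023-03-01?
2023-03-01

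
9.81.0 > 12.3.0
False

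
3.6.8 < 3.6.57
True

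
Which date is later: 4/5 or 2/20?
4/5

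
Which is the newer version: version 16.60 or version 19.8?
version 19.8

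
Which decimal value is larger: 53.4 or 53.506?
53.506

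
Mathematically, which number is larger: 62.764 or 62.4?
62.764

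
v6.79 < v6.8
False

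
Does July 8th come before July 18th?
Yes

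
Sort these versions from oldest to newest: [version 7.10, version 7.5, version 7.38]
[version 7.5, version 7.10, version 7.38]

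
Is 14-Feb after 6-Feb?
Yes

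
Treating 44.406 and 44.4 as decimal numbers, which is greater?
44.406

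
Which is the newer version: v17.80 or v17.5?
v17.80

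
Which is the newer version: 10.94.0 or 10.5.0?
10.94.0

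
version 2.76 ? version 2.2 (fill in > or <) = >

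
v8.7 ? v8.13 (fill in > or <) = <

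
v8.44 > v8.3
True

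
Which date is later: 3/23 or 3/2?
3/23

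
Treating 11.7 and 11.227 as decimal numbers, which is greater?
11.7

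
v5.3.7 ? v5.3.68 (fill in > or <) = <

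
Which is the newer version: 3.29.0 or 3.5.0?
3.29.0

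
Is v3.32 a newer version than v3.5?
Yes. Version numbers are compared segment by segment as integers, not as decimals: minor version 32 > 5, so v3.32 > v3.5 (even though the decimal 3.32 < 3.5).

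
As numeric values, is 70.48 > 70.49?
False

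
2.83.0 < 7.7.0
True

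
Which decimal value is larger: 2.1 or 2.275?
2.275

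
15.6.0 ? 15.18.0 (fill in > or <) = <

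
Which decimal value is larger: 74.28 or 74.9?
74.9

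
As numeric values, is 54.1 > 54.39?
False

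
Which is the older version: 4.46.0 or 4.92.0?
4.46.0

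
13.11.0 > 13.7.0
True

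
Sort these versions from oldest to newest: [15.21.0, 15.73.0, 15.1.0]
[15.1.0, 15.21.0, 15.73.0]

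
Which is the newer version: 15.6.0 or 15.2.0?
15.6.0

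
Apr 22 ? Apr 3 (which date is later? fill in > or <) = >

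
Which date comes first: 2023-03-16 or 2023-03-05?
2023-03-05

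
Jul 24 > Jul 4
True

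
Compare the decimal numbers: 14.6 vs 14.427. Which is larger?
14.6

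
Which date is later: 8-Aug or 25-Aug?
25-Aug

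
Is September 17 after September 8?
Yes. Day 17 comes after day 8 in September — this is a date comparison, not a decimal one (the decimal 9.17 would be smaller than 9.8).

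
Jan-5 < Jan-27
True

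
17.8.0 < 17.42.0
True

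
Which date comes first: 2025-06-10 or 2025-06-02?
2025-06-02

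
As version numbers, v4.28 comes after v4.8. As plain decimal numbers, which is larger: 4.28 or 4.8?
4.8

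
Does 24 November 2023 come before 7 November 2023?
No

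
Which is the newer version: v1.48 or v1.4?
v1.48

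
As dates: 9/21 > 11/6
False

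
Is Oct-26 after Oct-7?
Yes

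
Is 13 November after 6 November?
Yes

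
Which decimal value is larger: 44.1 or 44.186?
44.186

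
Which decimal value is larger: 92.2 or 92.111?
92.2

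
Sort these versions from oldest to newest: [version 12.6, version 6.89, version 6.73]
[version 6.73, version 6.89, version 12.6]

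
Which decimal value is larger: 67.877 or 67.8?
67.877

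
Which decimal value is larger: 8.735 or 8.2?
8.735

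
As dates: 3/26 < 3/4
False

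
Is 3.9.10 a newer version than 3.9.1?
Yes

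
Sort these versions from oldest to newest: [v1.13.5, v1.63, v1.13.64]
[v1.13.5, v1.13.64, v1.63]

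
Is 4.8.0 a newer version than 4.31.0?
No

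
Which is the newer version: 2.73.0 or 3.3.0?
3.3.0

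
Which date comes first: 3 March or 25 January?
25 January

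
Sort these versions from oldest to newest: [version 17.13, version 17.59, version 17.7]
[version 17.7, version 17.13, version 17.59]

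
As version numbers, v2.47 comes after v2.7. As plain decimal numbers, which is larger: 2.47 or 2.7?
2.7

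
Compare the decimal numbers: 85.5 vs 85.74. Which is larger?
85.74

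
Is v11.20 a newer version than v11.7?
Yes. Version numbers are compared segment by segment as integers, not as decimals: minor version 20 > 7, so v11.20 > v11.7 (even though the decimal 11.20 < 11.7).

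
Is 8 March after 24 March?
No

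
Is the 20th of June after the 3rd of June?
Yes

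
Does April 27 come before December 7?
Yes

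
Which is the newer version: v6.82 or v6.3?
v6.82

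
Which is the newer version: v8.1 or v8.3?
v8.3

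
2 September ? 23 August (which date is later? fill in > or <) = >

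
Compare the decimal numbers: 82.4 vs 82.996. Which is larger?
82.996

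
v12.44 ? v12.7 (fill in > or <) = >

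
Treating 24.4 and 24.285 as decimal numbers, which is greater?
24.4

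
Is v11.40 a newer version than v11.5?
Yes. Version numbers are compared segment by segment as integers, not as decimals: minor version 40 > 5, so v11.40 > v11.5 (even though the decimal 11.40 < 11.5).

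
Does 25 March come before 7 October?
Yes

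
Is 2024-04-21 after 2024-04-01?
Yes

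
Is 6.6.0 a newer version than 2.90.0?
Yes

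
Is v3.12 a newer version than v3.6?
Yes. Version numbers are compared segment by segment as integers, not as decimals: minor version 12 > 6, so v3.12 > v3.6 (even though the decimal 3.12 < 3.6).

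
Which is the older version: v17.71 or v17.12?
v17.12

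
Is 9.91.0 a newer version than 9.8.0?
Yes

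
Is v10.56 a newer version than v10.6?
Yes. Version numbers are compared segment by segment as integers, not as decimals: minor version 56 > 6, so v10.56 > v10.6 (even though the decimal 10.56 < 10.6).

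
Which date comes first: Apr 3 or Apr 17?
Apr 3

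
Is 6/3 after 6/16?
No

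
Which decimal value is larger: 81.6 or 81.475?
81.6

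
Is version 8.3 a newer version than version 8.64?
No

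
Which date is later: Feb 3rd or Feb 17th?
Feb 17th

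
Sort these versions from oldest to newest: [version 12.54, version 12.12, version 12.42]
[version 12.12, version 12.42, version 12.54]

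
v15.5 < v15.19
True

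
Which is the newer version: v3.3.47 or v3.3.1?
v3.3.47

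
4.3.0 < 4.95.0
True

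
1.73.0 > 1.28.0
True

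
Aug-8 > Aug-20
False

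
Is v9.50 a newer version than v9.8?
Yes. Version numbers are compared segment by segment as integers, not as decimals: minor version 50 > 8, so v9.50 > v9.8 (even though the decimal 9.50 < 9.8).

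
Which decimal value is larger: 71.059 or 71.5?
71.5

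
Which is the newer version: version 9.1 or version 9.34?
version 9.34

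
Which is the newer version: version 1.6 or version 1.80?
version 1.80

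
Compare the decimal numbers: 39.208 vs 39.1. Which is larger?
39.208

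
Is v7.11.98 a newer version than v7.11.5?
Yes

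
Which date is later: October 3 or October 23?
October 23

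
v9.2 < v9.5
True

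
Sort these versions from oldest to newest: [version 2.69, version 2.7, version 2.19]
[version 2.7, version 2.19, version 2.69]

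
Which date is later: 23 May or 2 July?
2 July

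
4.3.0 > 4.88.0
False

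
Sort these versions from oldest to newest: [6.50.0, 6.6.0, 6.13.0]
[6.6.0, 6.13.0, 6.50.0]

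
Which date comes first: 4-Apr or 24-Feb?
24-Feb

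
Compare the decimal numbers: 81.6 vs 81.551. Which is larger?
81.6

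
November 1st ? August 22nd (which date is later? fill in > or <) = >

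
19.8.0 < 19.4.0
False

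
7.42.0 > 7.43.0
False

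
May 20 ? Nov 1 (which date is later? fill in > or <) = <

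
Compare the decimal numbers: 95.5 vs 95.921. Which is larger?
95.921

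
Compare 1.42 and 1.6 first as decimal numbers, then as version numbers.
As decimals: 1.42 < 1.6. As versions: v1.42 > v1.6 (minor version 42 > 6).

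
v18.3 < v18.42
True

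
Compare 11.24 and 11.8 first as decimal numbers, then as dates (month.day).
As decimals: 11.24 < 11.8. As dates: 11/24 is later than 11/8 (day 24 > day 8).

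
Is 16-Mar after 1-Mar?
Yes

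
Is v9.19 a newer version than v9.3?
Yes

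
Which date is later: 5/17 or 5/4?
5/17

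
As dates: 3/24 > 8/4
False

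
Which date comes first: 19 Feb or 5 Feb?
5 Feb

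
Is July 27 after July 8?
Yes. Day 27 comes after day 8 in July — this is a date comparison, not a decimal one (the decimal 7.27 would be smaller than 7.8).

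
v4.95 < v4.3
False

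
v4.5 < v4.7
True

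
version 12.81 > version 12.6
True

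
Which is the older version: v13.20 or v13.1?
v13.1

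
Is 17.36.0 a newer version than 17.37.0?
No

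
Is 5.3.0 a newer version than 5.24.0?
No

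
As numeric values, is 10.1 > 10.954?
False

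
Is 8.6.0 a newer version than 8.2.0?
Yes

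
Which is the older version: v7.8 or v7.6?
v7.6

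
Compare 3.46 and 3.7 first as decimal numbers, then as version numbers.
As decimals: 3.46 < 3.7. As versions: v3.46 > v3.7 (minor version 46 > 7).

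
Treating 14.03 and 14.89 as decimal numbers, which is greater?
14.89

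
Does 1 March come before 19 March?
Yes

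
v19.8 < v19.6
False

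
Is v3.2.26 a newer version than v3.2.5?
Yes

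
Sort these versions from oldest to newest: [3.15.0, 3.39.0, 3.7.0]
[3.7.0, 3.15.0, 3.39.0]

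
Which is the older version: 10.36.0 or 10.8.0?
10.8.0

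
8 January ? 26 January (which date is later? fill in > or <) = <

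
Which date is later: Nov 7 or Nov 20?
Nov 20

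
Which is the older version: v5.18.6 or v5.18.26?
v5.18.6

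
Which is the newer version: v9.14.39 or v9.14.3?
v9.14.39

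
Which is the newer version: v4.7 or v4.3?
v4.7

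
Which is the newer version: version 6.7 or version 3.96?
version 6.7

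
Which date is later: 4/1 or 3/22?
4/1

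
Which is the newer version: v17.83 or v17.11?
v17.83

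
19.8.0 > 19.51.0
False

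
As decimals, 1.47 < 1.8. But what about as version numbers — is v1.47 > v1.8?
True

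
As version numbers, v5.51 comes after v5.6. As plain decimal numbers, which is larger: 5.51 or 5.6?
5.6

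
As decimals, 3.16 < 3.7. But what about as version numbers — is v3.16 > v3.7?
True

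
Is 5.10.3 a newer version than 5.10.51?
No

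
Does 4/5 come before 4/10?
Yes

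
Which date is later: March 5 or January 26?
March 5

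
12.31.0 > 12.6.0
True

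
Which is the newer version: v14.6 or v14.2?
v14.6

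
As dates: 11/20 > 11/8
True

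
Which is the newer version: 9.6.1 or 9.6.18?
9.6.18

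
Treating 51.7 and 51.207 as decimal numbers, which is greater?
51.7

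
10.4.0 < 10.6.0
True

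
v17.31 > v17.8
True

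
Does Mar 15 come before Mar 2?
No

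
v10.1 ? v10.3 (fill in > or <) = <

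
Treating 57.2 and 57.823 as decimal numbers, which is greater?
57.823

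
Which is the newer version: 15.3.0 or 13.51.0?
15.3.0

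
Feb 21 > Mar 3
False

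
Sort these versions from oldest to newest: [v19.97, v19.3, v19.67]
[v19.3, v19.67, v19.97]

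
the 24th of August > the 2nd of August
True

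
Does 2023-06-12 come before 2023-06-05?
No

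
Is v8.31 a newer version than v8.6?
Yes. Version numbers are compared segment by segment as integers, not as decimals: minor version 31 > 6, so v8.31 > v8.6 (even though the decimal 8.31 < 8.6).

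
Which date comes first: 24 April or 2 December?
24 April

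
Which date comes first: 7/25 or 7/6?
7/6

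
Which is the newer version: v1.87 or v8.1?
v8.1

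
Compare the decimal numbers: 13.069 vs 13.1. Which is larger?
13.1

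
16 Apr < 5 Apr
False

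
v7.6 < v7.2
False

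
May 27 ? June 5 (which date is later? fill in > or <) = <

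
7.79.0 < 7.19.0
False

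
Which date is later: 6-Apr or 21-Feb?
6-Apr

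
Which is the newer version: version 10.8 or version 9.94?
version 10.8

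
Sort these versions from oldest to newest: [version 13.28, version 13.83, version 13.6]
[version 13.6, version 13.28, version 13.83]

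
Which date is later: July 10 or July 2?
July 10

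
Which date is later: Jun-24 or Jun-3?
Jun-24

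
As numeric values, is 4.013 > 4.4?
False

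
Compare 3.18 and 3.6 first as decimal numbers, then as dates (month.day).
As decimals: 3.18 < 3.6. As dates: 3/18 is later than 3/6 (day 18 > day 6).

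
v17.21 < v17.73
True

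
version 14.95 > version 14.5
True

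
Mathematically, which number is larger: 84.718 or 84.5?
84.718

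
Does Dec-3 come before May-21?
No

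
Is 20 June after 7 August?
No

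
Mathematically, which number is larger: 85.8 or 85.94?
85.94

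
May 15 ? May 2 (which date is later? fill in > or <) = >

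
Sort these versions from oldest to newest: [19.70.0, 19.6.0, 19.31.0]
[19.6.0, 19.31.0, 19.70.0]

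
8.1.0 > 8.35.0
False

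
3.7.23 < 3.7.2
False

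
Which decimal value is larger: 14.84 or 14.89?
14.89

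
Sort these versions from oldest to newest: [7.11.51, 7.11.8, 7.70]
[7.11.8, 7.11.51, 7.70]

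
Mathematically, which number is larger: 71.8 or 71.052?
71.8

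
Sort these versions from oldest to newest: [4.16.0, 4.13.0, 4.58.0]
[4.13.0, 4.16.0, 4.58.0]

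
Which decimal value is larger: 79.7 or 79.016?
79.7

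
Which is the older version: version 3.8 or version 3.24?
version 3.8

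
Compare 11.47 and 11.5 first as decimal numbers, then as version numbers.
As decimals: 11.47 < 11.5. As versions: v11.47 > v11.5 (minor version 47 > 5).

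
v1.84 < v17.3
True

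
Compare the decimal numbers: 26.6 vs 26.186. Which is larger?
26.6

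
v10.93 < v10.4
False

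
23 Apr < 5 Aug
True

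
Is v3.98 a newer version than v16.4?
No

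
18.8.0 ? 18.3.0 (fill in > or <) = >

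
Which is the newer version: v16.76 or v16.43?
v16.76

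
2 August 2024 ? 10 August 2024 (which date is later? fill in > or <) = <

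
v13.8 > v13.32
False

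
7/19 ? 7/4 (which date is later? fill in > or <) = >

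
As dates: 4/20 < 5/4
True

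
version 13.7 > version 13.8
False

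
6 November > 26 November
False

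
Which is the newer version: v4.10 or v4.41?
v4.41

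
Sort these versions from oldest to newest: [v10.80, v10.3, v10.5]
[v10.3, v10.5, v10.80]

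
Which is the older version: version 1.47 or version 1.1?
version 1.1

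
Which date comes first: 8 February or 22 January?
22 January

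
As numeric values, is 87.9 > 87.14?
True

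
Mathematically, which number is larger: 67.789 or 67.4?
67.789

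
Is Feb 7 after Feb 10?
No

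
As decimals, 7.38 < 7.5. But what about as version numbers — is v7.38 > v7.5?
True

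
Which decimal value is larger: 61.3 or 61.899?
61.899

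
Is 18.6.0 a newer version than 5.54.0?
Yes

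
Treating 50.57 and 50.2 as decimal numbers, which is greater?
50.57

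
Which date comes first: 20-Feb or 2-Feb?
2-Feb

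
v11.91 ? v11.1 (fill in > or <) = >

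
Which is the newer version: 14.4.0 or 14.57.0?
14.57.0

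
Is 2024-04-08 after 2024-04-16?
No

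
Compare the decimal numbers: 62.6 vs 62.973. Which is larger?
62.973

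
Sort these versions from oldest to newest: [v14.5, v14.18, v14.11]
[v14.5, v14.11, v14.18]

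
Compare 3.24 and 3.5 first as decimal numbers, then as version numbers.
As decimals: 3.24 < 3.5. As versions: v3.24 > v3.5 (minor version 24 > 5).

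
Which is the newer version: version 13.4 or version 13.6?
version 13.6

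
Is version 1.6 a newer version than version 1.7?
No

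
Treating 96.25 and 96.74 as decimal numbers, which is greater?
96.74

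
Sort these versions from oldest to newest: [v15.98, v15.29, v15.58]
[v15.29, v15.58, v15.98]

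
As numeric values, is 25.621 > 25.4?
True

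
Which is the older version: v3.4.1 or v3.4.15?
v3.4.1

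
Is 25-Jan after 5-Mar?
No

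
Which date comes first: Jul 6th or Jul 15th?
Jul 6th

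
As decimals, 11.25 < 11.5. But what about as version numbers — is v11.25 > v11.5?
True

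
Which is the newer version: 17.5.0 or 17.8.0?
17.8.0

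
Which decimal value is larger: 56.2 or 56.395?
56.395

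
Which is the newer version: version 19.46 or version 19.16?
version 19.46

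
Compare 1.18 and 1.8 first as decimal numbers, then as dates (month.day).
As decimals: 1.18 < 1.8. As dates: 1/18 is later than 1/8 (day 18 > day 8).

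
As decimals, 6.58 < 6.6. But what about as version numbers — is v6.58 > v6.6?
True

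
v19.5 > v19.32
False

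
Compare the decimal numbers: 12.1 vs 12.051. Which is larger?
12.1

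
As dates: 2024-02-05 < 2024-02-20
True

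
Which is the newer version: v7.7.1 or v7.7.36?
v7.7.36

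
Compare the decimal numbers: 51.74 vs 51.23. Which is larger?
51.74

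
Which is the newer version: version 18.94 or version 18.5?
version 18.94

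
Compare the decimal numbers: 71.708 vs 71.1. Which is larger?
71.708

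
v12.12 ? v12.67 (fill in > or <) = <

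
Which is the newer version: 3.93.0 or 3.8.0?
3.93.0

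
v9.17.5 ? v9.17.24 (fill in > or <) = <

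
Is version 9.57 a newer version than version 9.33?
Yes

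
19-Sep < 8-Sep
False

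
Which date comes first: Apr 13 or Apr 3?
Apr 3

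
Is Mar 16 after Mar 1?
Yes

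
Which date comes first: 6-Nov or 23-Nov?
6-Nov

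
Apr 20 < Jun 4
True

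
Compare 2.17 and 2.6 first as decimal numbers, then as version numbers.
As decimals: 2.17 < 2.6. As versions: v2.17 > v2.6 (minor version 17 > 6).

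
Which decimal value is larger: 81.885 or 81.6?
81.885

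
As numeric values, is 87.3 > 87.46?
False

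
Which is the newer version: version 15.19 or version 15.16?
version 15.19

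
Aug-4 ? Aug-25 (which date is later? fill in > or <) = <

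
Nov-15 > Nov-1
True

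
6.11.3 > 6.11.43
False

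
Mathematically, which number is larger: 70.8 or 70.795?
70.8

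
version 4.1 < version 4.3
True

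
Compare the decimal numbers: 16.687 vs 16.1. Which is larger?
16.687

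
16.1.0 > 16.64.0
False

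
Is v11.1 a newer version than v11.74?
No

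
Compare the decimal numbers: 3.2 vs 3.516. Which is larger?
3.516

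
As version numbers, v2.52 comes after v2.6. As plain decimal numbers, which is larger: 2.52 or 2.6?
2.6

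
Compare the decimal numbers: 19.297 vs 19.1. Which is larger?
19.297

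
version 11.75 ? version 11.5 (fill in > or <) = >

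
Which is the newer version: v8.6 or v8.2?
v8.6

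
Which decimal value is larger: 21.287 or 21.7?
21.7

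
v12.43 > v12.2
True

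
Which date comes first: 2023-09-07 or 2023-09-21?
2023-09-07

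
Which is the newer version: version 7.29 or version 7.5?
version 7.29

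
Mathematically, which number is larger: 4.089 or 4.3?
4.3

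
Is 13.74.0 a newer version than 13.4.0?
Yes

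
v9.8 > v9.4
True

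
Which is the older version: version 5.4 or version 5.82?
version 5.4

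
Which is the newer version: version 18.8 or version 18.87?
version 18.87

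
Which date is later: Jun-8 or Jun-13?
Jun-13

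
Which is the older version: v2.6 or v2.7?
v2.6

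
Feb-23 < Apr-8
True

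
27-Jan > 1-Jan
True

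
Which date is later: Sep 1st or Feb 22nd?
Sep 1st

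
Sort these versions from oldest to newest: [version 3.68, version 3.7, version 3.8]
[version 3.7, version 3.8, version 3.68]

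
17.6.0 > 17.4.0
True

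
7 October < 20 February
False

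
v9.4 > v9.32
False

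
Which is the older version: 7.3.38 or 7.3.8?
7.3.8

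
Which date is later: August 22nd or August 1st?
August 22nd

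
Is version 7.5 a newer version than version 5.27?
Yes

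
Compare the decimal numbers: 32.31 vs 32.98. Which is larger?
32.98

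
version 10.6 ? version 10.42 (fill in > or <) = <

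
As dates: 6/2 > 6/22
False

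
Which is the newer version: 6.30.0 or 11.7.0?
11.7.0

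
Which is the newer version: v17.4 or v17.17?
v17.17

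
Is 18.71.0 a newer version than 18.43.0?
Yes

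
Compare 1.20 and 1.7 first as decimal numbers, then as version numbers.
As decimals: 1.20 < 1.7. As versions: v1.20 > v1.7 (minor version 20 > 7).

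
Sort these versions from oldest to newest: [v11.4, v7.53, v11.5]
[v7.53, v11.4, v11.5]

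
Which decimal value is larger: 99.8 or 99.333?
99.8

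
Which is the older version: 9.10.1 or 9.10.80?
9.10.1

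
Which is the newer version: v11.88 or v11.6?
v11.88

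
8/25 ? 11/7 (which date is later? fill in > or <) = <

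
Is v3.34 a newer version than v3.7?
Yes. Version numbers are compared segment by segment as integers, not as decimals: minor version 34 > 7, so v3.34 > v3.7 (even though the decimal 3.34 < 3.7).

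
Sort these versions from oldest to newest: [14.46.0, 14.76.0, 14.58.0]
[14.46.0, 14.58.0, 14.76.0]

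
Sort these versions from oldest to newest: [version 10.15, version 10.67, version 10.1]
[version 10.1, version 10.15, version 10.67]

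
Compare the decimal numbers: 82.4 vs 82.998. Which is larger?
82.998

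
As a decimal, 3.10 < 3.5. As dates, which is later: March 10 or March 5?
March 10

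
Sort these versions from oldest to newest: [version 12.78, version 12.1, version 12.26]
[version 12.1, version 12.26, version 12.78]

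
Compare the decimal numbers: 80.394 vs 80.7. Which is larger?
80.7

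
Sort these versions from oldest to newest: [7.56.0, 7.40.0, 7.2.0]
[7.2.0, 7.40.0, 7.56.0]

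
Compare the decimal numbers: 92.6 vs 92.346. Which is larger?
92.6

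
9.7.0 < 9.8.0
True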